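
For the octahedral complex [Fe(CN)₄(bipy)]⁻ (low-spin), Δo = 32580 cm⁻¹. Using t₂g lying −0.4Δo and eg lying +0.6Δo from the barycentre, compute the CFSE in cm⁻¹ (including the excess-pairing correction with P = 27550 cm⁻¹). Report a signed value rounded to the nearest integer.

Ligand charges: 4×(-1) from CN⁻ and 1×(+0) from bipy sum to -4; with overall charge -1, Fe is +3.
Fe³⁺: group 8, so d-count = 8 − 3 = 5.
The d⁵ electrons fill as t₂g⁵ eg⁰.
The orbital stabilization is -2.0Δo = -2.0 × 32580 = -65160 cm⁻¹.
Pairing penalty: 2 pairs vs 0 in the high-spin reference → 2 extra × P = 55100 cm⁻¹.
Overall CFSE = -65160 + 55100 = -10060 cm⁻¹.

-10060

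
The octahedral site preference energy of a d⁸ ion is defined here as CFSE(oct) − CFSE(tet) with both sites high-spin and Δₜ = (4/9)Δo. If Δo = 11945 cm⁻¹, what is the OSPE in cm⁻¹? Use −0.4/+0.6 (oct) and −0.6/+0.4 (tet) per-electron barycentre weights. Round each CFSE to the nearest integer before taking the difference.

-10087

Octahedral high-spin t₂g⁶ eg²: CFSE = -1.2 × 11945 = -14334 cm⁻¹.
Tetrahedral e⁴ t₂⁴ gives -0.8Δₜ = -0.8 × (4/9) × 11945 = -4247 cm⁻¹.
Subtracting, OSPE = -14334 − (-4247) = -10087 cm⁻¹.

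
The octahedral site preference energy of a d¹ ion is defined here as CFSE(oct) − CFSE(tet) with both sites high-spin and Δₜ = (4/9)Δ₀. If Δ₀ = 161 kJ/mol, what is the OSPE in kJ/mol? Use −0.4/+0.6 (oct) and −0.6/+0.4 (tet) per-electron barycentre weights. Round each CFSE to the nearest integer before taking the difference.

-21

In an octahedral site d¹ (HS) is t₂g¹ eg⁰, giving CFSE(oct) = -0.4Δ₀ = -64 kJ/mol.
Tetrahedral: e¹ t₂⁰, CFSE = 1(−0.6) + 0(+0.4) = -0.6Δₜ = -0.6 × (4/9) × 161 = -43 kJ/mol.
Subtracting, OSPE = -64 − (-43) = -21 kJ/mol.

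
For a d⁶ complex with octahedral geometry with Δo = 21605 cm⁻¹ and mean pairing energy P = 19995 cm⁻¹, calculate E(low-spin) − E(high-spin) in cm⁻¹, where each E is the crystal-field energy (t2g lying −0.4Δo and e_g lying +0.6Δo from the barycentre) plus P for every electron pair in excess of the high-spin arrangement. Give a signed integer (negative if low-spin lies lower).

In the high-spin limit (t2g^4 e_g^2) the orbital term is -0.4Δo = -8642 cm⁻¹, with no excess pairing.
For low-spin the configuration is t2g^6 e_g^0: orbital energy -2.4 × 21605 = -51852 cm⁻¹, and 2 additional pairs relative to high-spin add 39990 cm⁻¹, giving -11862 cm⁻¹.
E(LS) − E(HS) = -11862 − (-8642) = -3220 cm⁻¹.

-3220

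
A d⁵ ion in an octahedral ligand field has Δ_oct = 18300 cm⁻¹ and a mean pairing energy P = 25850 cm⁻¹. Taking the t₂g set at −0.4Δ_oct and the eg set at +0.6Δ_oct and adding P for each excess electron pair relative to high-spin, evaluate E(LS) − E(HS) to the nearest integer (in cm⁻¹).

High-spin: t₂g³ eg², CFSE = 0.0Δ_oct = 0 cm⁻¹.
For low-spin the configuration is t₂g⁵ eg⁰: orbital energy -2.0 × 18300 = -36600 cm⁻¹, and 2 additional pairs relative to high-spin add 51700 cm⁻¹, giving 15100 cm⁻¹.
The difference is 15100 − (0) = 15100 cm⁻¹, so high-spin lies lower.

15100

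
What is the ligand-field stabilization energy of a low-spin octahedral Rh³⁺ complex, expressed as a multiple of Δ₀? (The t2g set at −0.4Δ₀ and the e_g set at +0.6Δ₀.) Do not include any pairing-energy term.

Group 9 minus oxidation state +3 gives a d⁶ configuration for Rh³⁺.
Configuration: t2g^6 e_g^0.
CFSE = 6(-0.4Δ₀) + 0(0.6Δ₀) = -2.4Δ₀ + 0.0Δ₀ = -2.4Δ₀.

-2.4 Δ₀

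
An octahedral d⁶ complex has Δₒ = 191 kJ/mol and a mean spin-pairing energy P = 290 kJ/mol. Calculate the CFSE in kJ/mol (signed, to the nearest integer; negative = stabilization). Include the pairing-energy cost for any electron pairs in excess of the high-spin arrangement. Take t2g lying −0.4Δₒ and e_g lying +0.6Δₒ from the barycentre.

Here Δₒ < P (191 < 290), so the high-spin state is favoured.
Configuration: t2g^4 e_g^2.
Orbital CFSE = -0.4Δₒ = -0.4 × 191 = -76 kJ/mol.
High-spin has no excess pairs, so no pairing correction applies.

-76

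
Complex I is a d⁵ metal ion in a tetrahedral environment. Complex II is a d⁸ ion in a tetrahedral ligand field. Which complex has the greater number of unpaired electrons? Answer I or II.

I

I: Tetrahedral fields are weak (Δₜ ≈ 4/9 Δₒ), so electrons fill high-spin; e² t₂³ → 5 unpaired.
II: With tetrahedral geometry the complex is necessarily high-spin; e⁴ t₂⁴ → 2 unpaired.
So I has more unpaired electrons.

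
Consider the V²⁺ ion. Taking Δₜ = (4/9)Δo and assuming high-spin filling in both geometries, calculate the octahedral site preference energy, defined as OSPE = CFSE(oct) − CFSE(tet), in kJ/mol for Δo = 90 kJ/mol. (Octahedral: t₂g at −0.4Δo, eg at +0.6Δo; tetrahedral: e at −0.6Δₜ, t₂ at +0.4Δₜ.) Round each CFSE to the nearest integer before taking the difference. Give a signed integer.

-76

V sits in group 5; removing 2 electrons leaves V²⁺ with 5 − 2 = 3 d electrons.
Octahedral high-spin t₂g³ eg⁰: CFSE = -1.2 × 90 = -108 kJ/mol.
Tetrahedral e² t₂¹ gives -0.8Δₜ = -0.8 × (4/9) × 90 = -32 kJ/mol.
OSPE = CFSE(oct) − CFSE(tet) = -108 − (-32) = -76 kJ/mol.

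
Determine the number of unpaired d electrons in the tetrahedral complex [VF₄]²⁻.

3

Each F⁻ contributes -1; 4 × (-1) = -4. With overall charge -2, V is in the +2 oxidation state.
V is in group 5, so V²⁺ is d³ (5 − 2 = 3).
With tetrahedral geometry the complex is necessarily high-spin.
Configuration: e² t₂¹, giving 3 unpaired electrons.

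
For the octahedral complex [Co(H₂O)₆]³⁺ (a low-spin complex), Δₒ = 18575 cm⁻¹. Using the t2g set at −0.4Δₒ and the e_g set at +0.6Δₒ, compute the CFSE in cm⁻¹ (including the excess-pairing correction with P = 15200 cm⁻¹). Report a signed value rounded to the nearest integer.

H₂O is neutral, so the +3 overall charge sits on Co: oxidation state +3.
Group 9 minus oxidation state +3 gives a d⁶ configuration for Co³⁺.
The d⁶ electrons fill as t2g^6 e_g^0.
Orbital CFSE = 6(-0.4) + 0(0.6) = -2.4Δₒ = -2.4 × 18575 = -44580 cm⁻¹.
High-spin d⁶ would be t2g^4 e_g^2 with 1 pair; low-spin has 3, so 2 excess pairs cost +2P = +30400 cm⁻¹.
Overall CFSE = -44580 + 30400 = -14180 cm⁻¹.

-14180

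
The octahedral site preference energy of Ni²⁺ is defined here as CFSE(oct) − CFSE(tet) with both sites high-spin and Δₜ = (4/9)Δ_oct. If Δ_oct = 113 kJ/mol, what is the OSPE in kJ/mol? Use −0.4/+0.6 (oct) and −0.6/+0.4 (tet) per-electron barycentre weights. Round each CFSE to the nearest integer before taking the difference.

-96

Ni²⁺: group 10, so d-count = 10 − 2 = 8.
In an octahedral site d⁸ (HS) is t2g^6 e_g^2, giving CFSE(oct) = -1.2Δ_oct = -136 kJ/mol.
Tetrahedral: e^4 t2^4, CFSE = 4(−0.6) + 4(+0.4) = -0.8Δₜ = -0.8 × (4/9) × 113 = -40 kJ/mol.
Subtracting, OSPE = -136 − (-40) = -96 kJ/mol.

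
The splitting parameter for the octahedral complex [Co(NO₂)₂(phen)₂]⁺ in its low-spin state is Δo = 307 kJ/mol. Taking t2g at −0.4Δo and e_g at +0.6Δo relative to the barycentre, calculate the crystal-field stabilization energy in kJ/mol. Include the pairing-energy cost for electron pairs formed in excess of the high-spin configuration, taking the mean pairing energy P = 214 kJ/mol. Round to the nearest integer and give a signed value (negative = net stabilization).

-309

Ligand charges: 2×(-1) from NO₂⁻ and 2×(+0) from phen sum to -2; with overall charge +1, Co is +3.
Co sits in group 9; removing 3 electrons leaves Co³⁺ with 9 − 3 = 6 d electrons.
Electron filling gives t2g^6 e_g^0.
The orbital stabilization is -2.4Δo = -2.4 × 307 = -737 kJ/mol.
High-spin d⁶ would be t2g^4 e_g^2 with 1 pair; low-spin has 3, so 2 excess pairs cost +2P = +428 kJ/mol.
Net CFSE = -737 + 428 = -309 kJ/mol.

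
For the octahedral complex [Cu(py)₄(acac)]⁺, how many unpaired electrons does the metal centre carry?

1

Ligand charges: 4×(+0) from py and 1×(-1) from acac⁻ sum to -1; with overall charge +1, Cu is +2.
Group 11 minus oxidation state +2 gives a d⁹ configuration for Cu²⁺.
Configuration: t2g^6 e_g^3, giving 1 unpaired electron.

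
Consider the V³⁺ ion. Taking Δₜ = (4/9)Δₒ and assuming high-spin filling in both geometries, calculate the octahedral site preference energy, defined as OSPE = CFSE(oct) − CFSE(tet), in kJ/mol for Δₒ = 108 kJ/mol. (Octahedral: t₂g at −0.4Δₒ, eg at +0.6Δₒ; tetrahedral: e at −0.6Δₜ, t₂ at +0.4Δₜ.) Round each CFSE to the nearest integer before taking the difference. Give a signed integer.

-28

V sits in group 5; removing 3 electrons leaves V³⁺ with 5 − 3 = 2 d electrons.
Octahedral (high-spin): t2g^2 e_g^0, CFSE = 2(−0.4) + 0(+0.6) = -0.8Δₒ = -0.8 × 108 = -86 kJ/mol.
In a tetrahedral site the filling is e^2 t2^0: CFSE(tet) = -1.2Δₜ = -1.2 × (4/9)(108) = -58 kJ/mol.
OSPE = CFSE(oct) − CFSE(tet) = -86 − (-58) = -28 kJ/mol.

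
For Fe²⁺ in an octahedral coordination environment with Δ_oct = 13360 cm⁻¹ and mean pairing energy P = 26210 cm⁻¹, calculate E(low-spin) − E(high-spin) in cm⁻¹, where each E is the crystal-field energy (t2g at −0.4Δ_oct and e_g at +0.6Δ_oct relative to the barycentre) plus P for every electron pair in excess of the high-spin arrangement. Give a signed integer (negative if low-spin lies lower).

Fe sits in group 8; removing 2 electrons leaves Fe²⁺ with 8 − 2 = 6 d electrons.
High-spin: t2g^4 e_g^2, CFSE = -0.4Δ_oct = -5344 cm⁻¹.
For low-spin the configuration is t2g^6 e_g^0: orbital energy -2.4 × 13360 = -32064 cm⁻¹, and 2 additional pairs relative to high-spin add 52420 cm⁻¹, giving 20356 cm⁻¹.
The difference is 20356 − (-5344) = 25700 cm⁻¹, so high-spin lies lower.

25700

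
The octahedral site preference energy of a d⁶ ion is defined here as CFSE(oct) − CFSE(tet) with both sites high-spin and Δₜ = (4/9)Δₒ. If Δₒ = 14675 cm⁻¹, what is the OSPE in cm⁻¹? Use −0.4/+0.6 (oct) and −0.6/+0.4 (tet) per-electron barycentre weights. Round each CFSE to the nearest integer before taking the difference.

-1957

Octahedral (high-spin): t₂g⁴ eg², CFSE = 4(−0.4) + 2(+0.6) = -0.4Δₒ = -0.4 × 14675 = -5870 cm⁻¹.
Tetrahedral: e³ t₂³, CFSE = 3(−0.6) + 3(+0.4) = -0.6Δₜ = -0.6 × (4/9) × 14675 = -3913 cm⁻¹.
Subtracting, OSPE = -5870 − (-3913) = -1957 cm⁻¹.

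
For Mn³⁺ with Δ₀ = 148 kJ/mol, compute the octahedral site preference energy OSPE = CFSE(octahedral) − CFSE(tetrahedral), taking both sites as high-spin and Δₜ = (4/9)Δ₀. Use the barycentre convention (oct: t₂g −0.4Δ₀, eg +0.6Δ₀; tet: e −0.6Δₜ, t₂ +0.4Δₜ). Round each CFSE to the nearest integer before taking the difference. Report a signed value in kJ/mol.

Mn is in group 7, so Mn³⁺ is d⁴ (7 − 3 = 4).
Octahedral high-spin t2g^3 e_g^1: CFSE = -0.6 × 148 = -89 kJ/mol.
In a tetrahedral site the filling is e^2 t2^2: CFSE(tet) = -0.4Δₜ = -0.4 × (4/9)(148) = -26 kJ/mol.
OSPE = -89 − (-26) = -63 kJ/mol.

-63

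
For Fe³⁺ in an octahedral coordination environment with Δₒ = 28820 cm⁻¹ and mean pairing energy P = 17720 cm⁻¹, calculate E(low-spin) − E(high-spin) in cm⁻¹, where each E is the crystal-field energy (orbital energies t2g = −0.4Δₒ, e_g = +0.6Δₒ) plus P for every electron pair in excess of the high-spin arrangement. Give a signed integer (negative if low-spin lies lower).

Fe sits in group 8; removing 3 electrons leaves Fe³⁺ with 8 − 3 = 5 d electrons.
High-spin d⁵ fills as t2g^3 e_g^2 with CFSE 3(−0.4) + 2(+0.6) = 0.0Δₒ = 0 cm⁻¹.
Low-spin t2g^5 e_g^0 gives -2.0Δₒ = -57640 cm⁻¹, but forming 2 extra pairs costs 2P = 35440 cm⁻¹, so E(LS) = -57640 + 35440 = -22200 cm⁻¹.
Thus E(LS) − E(HS) = -22200 cm⁻¹.

-22200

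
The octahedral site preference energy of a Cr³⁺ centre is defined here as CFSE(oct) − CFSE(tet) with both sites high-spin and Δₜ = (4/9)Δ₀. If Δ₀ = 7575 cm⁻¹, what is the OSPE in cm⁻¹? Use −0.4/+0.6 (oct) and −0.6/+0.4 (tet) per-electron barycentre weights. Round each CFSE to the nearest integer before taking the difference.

-6397

Cr is in group 6, so Cr³⁺ is d³ (6 − 3 = 3).
Octahedral high-spin t2g^3 e_g^0: CFSE = -1.2 × 7575 = -9090 cm⁻¹.
In a tetrahedral site the filling is e^2 t2^1: CFSE(tet) = -0.8Δₜ = -0.8 × (4/9)(7575) = -2693 cm⁻¹.
OSPE = CFSE(oct) − CFSE(tet) = -9090 − (-2693) = -6397 cm⁻¹.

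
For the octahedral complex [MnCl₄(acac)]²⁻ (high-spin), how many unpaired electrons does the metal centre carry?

4

Ligand charges: 4×(-1) from Cl⁻ and 1×(-1) from acac⁻ sum to -5; with overall charge -2, Mn is +3.
Mn is in group 7, so Mn³⁺ is d⁴ (7 − 3 = 4).
Configuration: t₂g³ eg¹, giving 4 unpaired electrons.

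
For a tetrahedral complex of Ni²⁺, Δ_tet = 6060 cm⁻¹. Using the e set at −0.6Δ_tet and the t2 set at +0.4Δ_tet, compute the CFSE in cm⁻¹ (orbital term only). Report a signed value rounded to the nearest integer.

Ni is in group 10, so Ni²⁺ is d⁸ (10 − 2 = 8).
Tetrahedral splitting is small, so the complex is high-spin.
Electron filling gives e^4 t2^4.
Orbital CFSE = 4(-0.6) + 4(0.4) = -0.8Δ_tet = -0.8 × 6060 = -4848 cm⁻¹.

-4848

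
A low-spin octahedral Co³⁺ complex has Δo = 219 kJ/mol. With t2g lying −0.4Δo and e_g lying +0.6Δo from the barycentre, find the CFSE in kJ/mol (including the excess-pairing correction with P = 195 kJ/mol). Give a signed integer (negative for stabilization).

-136

Co is in group 9, so Co³⁺ is d⁶ (9 − 3 = 6).
Electron filling gives t2g^6 e_g^0.
Orbital CFSE = 6(-0.4) + 0(0.6) = -2.4Δo = -2.4 × 219 = -526 kJ/mol.
High-spin d⁶ would be t2g^4 e_g^2 with 1 pair; low-spin has 3, so 2 excess pairs cost +2P = +390 kJ/mol.
Overall CFSE = -526 + 390 = -136 kJ/mol.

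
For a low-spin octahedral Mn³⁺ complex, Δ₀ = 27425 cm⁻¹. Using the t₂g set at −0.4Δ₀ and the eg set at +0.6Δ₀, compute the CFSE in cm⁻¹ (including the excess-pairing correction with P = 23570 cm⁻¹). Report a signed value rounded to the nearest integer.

Mn³⁺: group 7, so d-count = 7 − 3 = 4.
Electron filling gives t₂g⁴ eg⁰.
CFSE(orbital) = 4×(-0.4Δ₀) + 0×(0.6Δ₀) = -1.6Δ₀; with Δ₀ = 27425 cm⁻¹ that is -43880 cm⁻¹.
High-spin d⁴ would be t₂g³ eg¹ with 0 pairs; low-spin has 1, so 1 excess pair costs +1P = +23570 cm⁻¹.
Combining: -43880 + 23570 = -20310 cm⁻¹.

-20310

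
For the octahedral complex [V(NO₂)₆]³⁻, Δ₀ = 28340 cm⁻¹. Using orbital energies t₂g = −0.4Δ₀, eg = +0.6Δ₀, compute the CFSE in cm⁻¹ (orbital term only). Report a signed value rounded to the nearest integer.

Each NO₂⁻ contributes -1; 6 × (-1) = -6. With overall charge -3, V is in the +3 oxidation state.
V sits in group 5; removing 3 electrons leaves V³⁺ with 5 − 3 = 2 d electrons.
The d² electrons fill as t₂g² eg⁰.
Orbital CFSE = 2(-0.4) + 0(0.6) = -0.8Δ₀ = -0.8 × 28340 = -22672 cm⁻¹.

-22672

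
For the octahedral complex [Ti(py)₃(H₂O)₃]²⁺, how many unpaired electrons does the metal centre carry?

2

Ligand charges: 3×(+0) from py and 3×(+0) from H₂O sum to +0; with overall charge +2, Ti is +2.
Ti is in group 4, so Ti²⁺ is d² (4 − 2 = 2).
Configuration: t₂g² eg⁰, giving 2 unpaired electrons.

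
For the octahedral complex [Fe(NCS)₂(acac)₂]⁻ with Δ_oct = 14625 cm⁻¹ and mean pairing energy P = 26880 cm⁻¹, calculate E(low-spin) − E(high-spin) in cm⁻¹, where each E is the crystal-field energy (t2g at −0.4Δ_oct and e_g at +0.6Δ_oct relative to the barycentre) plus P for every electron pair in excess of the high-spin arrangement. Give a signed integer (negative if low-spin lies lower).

24510

Ligand charges: 2×(-1) from NCS⁻ and 2×(-1) from acac⁻ sum to -4; with overall charge -1, Fe is +3.
Fe³⁺: group 8, so d-count = 8 − 3 = 5.
In the high-spin limit (t2g^3 e_g^2) the orbital term is 0.0Δ_oct = 0 cm⁻¹, with no excess pairing.
Low-spin: t2g^5 e_g^0, orbital CFSE = -2.0Δ_oct = -29250 cm⁻¹; plus 2 excess pairs × P = +53760 cm⁻¹; total 24510 cm⁻¹.
E(LS) − E(HS) = 24510 − (0) = 24510 cm⁻¹.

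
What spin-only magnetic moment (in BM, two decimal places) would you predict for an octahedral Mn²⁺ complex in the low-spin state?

1.73 BM

Group 7 minus oxidation state +2 gives a d⁵ configuration for Mn²⁺.
Configuration: t₂g⁵ eg⁰ → 1 unpaired electron.
μ(spin-only) = √[1(1+2)] = √3 ≈ 1.73 BM.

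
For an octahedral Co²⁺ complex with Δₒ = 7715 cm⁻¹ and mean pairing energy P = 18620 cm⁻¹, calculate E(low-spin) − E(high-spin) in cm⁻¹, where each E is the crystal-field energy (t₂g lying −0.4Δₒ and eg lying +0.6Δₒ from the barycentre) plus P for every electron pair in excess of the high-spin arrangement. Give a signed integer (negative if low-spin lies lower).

Co sits in group 9; removing 2 electrons leaves Co²⁺ with 9 − 2 = 7 d electrons.
In the high-spin limit (t₂g⁵ eg²) the orbital term is -0.8Δₒ = -6172 cm⁻¹, with no excess pairing.
For low-spin the configuration is t₂g⁶ eg¹: orbital energy -1.8 × 7715 = -13887 cm⁻¹, and 1 additional pair relative to high-spin adds 18620 cm⁻¹, giving 4733 cm⁻¹.
E(LS) − E(HS) = 4733 − (-6172) = 10905 cm⁻¹.

10905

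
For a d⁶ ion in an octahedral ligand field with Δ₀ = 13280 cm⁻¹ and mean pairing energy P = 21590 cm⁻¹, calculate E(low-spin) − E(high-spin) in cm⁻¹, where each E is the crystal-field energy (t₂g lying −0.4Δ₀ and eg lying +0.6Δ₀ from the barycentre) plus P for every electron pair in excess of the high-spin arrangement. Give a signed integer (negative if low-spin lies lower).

16620

In the high-spin limit (t₂g⁴ eg²) the orbital term is -0.4Δ₀ = -5312 cm⁻¹, with no excess pairing.
For low-spin the configuration is t₂g⁶ eg⁰: orbital energy -2.4 × 13280 = -31872 cm⁻¹, and 2 additional pairs relative to high-spin add 43180 cm⁻¹, giving 11308 cm⁻¹.
Thus E(LS) − E(HS) = 16620 cm⁻¹.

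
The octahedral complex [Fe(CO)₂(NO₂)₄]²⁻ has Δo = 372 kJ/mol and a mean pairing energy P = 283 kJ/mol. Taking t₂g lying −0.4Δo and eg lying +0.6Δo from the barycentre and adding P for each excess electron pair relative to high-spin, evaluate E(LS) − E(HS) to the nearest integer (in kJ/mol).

-178

Ligand charges: 2×(+0) from CO and 4×(-1) from NO₂⁻ sum to -4; with overall charge -2, Fe is +2.
Fe²⁺: group 8, so d-count = 8 − 2 = 6.
In the high-spin limit (t₂g⁴ eg²) the orbital term is -0.4Δo = -149 kJ/mol, with no excess pairing.
For low-spin the configuration is t₂g⁶ eg⁰: orbital energy -2.4 × 372 = -893 kJ/mol, and 2 additional pairs relative to high-spin add 566 kJ/mol, giving -327 kJ/mol.
Thus E(LS) − E(HS) = -178 kJ/mol.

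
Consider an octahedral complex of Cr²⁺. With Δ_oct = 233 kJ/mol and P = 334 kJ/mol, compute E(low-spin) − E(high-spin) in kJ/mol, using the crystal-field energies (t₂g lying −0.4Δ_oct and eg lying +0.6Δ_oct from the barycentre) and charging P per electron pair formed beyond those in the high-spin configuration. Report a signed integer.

101

Cr sits in group 6; removing 2 electrons leaves Cr²⁺ with 6 − 2 = 4 d electrons.
High-spin: t₂g³ eg¹, CFSE = -0.6Δ_oct = -140 kJ/mol.
Low-spin: t₂g⁴ eg⁰, orbital CFSE = -1.6Δ_oct = -373 kJ/mol; plus 1 excess pair × P = +334 kJ/mol; total -39 kJ/mol.
The difference is -39 − (-140) = 101 kJ/mol, so high-spin lies lower.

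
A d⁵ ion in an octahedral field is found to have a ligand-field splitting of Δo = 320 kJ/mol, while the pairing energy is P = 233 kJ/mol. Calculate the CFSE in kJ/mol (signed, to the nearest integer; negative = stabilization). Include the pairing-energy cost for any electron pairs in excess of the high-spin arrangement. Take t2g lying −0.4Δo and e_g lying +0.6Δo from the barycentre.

-174

Since Δo = 320 kJ/mol > P = 233 kJ/mol, the complex adopts the low-spin configuration.
Configuration: t2g^5 e_g^0.
Orbital CFSE = -2.0Δo = -2.0 × 320 = -640 kJ/mol.
Excess pairs vs high-spin: 2 − 0 = 2; pairing cost = +466 kJ/mol.
Net CFSE = -640 + 466 = -174 kJ/mol.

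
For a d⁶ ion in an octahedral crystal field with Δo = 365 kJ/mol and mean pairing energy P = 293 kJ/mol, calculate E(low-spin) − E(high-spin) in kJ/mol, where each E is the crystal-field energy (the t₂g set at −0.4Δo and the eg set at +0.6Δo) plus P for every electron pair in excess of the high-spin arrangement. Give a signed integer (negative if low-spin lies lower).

-144

High-spin d⁶ fills as t₂g⁴ eg² with CFSE 4(−0.4) + 2(+0.6) = -0.4Δo = -146 kJ/mol.
Low-spin t₂g⁶ eg⁰ gives -2.4Δo = -876 kJ/mol, but forming 2 extra pairs costs 2P = 586 kJ/mol, so E(LS) = -876 + 586 = -290 kJ/mol.
E(LS) − E(HS) = -290 − (-146) = -144 kJ/mol.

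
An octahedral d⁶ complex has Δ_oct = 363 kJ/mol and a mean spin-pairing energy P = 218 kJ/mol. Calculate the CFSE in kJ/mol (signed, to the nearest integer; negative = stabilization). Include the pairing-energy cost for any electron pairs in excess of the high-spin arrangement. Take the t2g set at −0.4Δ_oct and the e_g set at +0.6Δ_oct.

-435

Here Δ_oct > P (363 > 218), so the low-spin state is favoured.
Configuration: t2g^6 e_g^0.
Orbital CFSE = -2.4Δ_oct = -2.4 × 363 = -871 kJ/mol.
Excess pairs vs high-spin: 3 − 1 = 2; pairing cost = +436 kJ/mol.
Net CFSE = -871 + 436 = -435 kJ/mol.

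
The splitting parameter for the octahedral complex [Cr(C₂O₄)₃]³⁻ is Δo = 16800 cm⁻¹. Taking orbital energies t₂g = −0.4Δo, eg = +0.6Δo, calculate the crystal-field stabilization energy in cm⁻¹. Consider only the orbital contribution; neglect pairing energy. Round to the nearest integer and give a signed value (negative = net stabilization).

Each C₂O₄²⁻ contributes -2; 3 × (-2) = -6. With overall charge -3, Cr is in the +3 oxidation state.
Cr sits in group 6; removing 3 electrons leaves Cr³⁺ with 6 − 3 = 3 d electrons.
For octahedral d³ the high- and low-spin configurations coincide.
Configuration: t₂g³ eg⁰.
Orbital CFSE = 3(-0.4) + 0(0.6) = -1.2Δo = -1.2 × 16800 = -20160 cm⁻¹.

-20160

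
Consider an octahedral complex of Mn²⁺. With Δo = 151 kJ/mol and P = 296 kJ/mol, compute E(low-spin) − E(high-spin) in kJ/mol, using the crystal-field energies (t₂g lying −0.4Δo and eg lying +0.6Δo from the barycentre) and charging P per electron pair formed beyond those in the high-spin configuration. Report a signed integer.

290

Group 7 minus oxidation state +2 gives a d⁵ configuration for Mn²⁺.
High-spin: t₂g³ eg², CFSE = 0.0Δo = 0 kJ/mol.
Low-spin t₂g⁵ eg⁰ gives -2.0Δo = -302 kJ/mol, but forming 2 extra pairs costs 2P = 592 kJ/mol, so E(LS) = -302 + 592 = 290 kJ/mol.
Thus E(LS) − E(HS) = 290 kJ/mol.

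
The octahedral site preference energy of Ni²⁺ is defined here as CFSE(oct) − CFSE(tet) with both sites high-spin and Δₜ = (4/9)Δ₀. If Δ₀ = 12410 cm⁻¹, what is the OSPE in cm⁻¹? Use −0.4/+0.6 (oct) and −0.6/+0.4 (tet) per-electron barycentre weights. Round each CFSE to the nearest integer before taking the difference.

-10480

Ni sits in group 10; removing 2 electrons leaves Ni²⁺ with 10 − 2 = 8 d electrons.
Octahedral high-spin t₂g⁶ eg²: CFSE = -1.2 × 12410 = -14892 cm⁻¹.
Tetrahedral e⁴ t₂⁴ gives -0.8Δₜ = -0.8 × (4/9) × 12410 = -4412 cm⁻¹.
OSPE = -14892 − (-4412) = -10480 cm⁻¹.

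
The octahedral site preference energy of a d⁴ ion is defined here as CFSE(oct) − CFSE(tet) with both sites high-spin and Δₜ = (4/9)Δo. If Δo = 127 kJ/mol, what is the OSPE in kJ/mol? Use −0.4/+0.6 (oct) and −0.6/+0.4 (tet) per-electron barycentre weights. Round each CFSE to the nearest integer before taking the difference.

Octahedral (high-spin): t₂g³ eg¹, CFSE = 3(−0.4) + 1(+0.6) = -0.6Δo = -0.6 × 127 = -76 kJ/mol.
Tetrahedral e² t₂² gives -0.4Δₜ = -0.4 × (4/9) × 127 = -23 kJ/mol.
Subtracting, OSPE = -76 − (-23) = -53 kJ/mol.

-53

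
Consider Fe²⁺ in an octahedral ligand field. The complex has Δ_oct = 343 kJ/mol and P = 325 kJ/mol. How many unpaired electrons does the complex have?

Fe is in group 8, so Fe²⁺ is d⁶ (8 − 2 = 6).
Here Δ_oct > P (343 > 325), so the low-spin state is favoured.
Configuration: t₂g⁶ eg⁰.
Unpaired electrons: 0.

0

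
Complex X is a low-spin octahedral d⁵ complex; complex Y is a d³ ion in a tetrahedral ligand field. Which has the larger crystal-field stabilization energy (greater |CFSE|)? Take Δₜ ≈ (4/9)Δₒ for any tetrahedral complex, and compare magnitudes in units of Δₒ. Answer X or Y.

X: t₂g⁵ eg⁰, CFSE = -2.0Δₒ.
Y: Tetrahedral splitting is small, so the complex is high-spin; e^2 t2^1, CFSE = -0.8Δₜ ≈ -0.36Δₒ.
So X has the larger |CFSE|.

X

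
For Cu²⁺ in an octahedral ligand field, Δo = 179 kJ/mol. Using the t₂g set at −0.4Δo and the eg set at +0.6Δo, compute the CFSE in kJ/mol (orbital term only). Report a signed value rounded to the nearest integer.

-107

Cu is in group 11, so Cu²⁺ is d⁹ (11 − 2 = 9).
For octahedral d⁹ the high- and low-spin configurations coincide.
Configuration: t₂g⁶ eg³.
The orbital stabilization is -0.6Δo = -0.6 × 179 = -107 kJ/mol.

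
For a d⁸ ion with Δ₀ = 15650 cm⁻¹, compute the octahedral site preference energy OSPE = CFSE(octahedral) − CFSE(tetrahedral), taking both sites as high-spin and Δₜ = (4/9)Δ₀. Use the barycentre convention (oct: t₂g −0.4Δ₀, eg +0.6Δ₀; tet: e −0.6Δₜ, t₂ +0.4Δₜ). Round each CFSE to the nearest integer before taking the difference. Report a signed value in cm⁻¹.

-13216

In an octahedral site d⁸ (HS) is t₂g⁶ eg², giving CFSE(oct) = -1.2Δ₀ = -18780 cm⁻¹.
Tetrahedral e⁴ t₂⁴ gives -0.8Δₜ = -0.8 × (4/9) × 15650 = -5564 cm⁻¹.
Subtracting, OSPE = -18780 − (-5564) = -13216 cm⁻¹.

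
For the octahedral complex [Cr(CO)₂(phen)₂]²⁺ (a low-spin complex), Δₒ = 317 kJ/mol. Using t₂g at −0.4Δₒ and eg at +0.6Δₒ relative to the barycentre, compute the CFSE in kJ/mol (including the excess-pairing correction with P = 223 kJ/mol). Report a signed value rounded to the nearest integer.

Ligand charges: 2×(+0) from CO and 2×(+0) from phen sum to +0; with overall charge +2, Cr is +2.
Cr sits in group 6; removing 2 electrons leaves Cr²⁺ with 6 − 2 = 4 d electrons.
Configuration: t₂g⁴ eg⁰.
Orbital CFSE = 4(-0.4) + 0(0.6) = -1.6Δₒ = -1.6 × 317 = -507 kJ/mol.
Relative to high-spin t₂g³ eg¹ (0 paired), the low-spin configuration has 1 additional pair, contributing +1 × 223 = +223 kJ/mol.
Net CFSE = -507 + 223 = -284 kJ/mol.

-284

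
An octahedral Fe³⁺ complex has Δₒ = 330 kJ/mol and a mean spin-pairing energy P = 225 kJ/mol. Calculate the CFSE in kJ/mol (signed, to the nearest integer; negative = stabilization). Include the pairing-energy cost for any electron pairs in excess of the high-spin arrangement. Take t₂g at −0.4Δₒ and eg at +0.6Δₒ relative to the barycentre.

-210

Fe is in group 8, so Fe³⁺ is d⁵ (8 − 3 = 5).
Δₒ > P, so pairing is preferred: the ground state is low-spin.
Configuration: t₂g⁵ eg⁰.
Orbital CFSE = -2.0Δₒ = -2.0 × 330 = -660 kJ/mol.
Excess pairs vs high-spin: 2 − 0 = 2; pairing cost = +450 kJ/mol.
Net CFSE = -660 + 450 = -210 kJ/mol.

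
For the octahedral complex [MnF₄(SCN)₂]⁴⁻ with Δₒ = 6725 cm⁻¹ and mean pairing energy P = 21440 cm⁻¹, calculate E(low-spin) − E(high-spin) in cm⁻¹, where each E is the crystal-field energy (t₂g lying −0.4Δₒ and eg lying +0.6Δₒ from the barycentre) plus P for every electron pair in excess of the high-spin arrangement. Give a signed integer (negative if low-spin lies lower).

Ligand charges: 4×(-1) from F⁻ and 2×(-1) from SCN⁻ sum to -6; with overall charge -4, Mn is +2.
Group 7 minus oxidation state +2 gives a d⁵ configuration for Mn²⁺.
High-spin d⁵ fills as t₂g³ eg² with CFSE 3(−0.4) + 2(+0.6) = 0.0Δₒ = 0 cm⁻¹.
For low-spin the configuration is t₂g⁵ eg⁰: orbital energy -2.0 × 6725 = -13450 cm⁻¹, and 2 additional pairs relative to high-spin add 42880 cm⁻¹, giving 29430 cm⁻¹.
E(LS) − E(HS) = 29430 − (0) = 29430 cm⁻¹.

29430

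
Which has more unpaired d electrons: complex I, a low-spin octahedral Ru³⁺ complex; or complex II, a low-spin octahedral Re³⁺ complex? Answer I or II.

I: Ru is in group 8, so Ru³⁺ is d⁵ (8 − 3 = 5); t2g^5 e_g^0 → 1 unpaired.
II: Re sits in group 7; removing 3 electrons leaves Re³⁺ with 7 − 3 = 4 d electrons; t₂g⁴ eg⁰ → 2 unpaired.
So II has more unpaired electrons.

II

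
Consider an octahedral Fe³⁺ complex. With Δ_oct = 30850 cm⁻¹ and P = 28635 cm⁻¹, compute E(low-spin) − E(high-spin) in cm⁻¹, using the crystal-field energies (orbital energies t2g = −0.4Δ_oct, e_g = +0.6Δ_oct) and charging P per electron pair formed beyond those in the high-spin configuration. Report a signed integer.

Fe sits in group 8; removing 3 electrons leaves Fe³⁺ with 8 − 3 = 5 d electrons.
In the high-spin limit (t2g^3 e_g^2) the orbital term is 0.0Δ_oct = 0 cm⁻¹, with no excess pairing.
Low-spin t2g^5 e_g^0 gives -2.0Δ_oct = -61700 cm⁻¹, but forming 2 extra pairs costs 2P = 57270 cm⁻¹, so E(LS) = -61700 + 57270 = -4430 cm⁻¹.
Thus E(LS) − E(HS) = -4430 cm⁻¹.

-4430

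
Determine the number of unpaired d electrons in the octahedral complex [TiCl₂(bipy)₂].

Ligand charges: 2×(-1) from Cl⁻ and 2×(+0) from bipy sum to -2; with overall charge +0, Ti is +2.
Ti is in group 4, so Ti²⁺ is d² (4 − 2 = 2).
Configuration: t2g^2 e_g^0, giving 2 unpaired electrons.

2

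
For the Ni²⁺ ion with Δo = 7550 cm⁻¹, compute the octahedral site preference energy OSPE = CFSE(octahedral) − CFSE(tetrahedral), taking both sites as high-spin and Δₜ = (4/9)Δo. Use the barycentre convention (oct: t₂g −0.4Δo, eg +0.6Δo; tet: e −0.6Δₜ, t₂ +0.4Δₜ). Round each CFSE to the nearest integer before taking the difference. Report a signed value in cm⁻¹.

Ni²⁺: group 10, so d-count = 10 − 2 = 8.
Octahedral (high-spin): t₂g⁶ eg², CFSE = 6(−0.4) + 2(+0.6) = -1.2Δo = -1.2 × 7550 = -9060 cm⁻¹.
Tetrahedral: e⁴ t₂⁴, CFSE = 4(−0.6) + 4(+0.4) = -0.8Δₜ = -0.8 × (4/9) × 7550 = -2684 cm⁻¹.
OSPE = CFSE(oct) − CFSE(tet) = -9060 − (-2684) = -6376 cm⁻¹.

-6376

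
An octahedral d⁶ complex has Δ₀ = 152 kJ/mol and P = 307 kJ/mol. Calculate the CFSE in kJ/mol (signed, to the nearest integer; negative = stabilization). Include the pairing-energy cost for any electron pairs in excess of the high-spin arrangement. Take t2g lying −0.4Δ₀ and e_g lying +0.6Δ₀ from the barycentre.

-61

Δ₀ < P, so pairing is avoided: the ground state is high-spin.
That gives t2g^4 e_g^2.
Orbital CFSE = -0.4Δ₀ = -0.4 × 152 = -61 kJ/mol.
High-spin has no excess pairs, so no pairing correction applies.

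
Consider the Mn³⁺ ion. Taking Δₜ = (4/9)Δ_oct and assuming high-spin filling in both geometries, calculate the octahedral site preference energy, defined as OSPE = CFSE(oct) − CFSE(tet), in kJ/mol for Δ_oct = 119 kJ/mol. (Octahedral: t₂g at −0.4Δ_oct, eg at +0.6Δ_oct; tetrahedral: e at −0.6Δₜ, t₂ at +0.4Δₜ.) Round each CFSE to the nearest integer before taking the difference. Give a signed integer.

Mn is in group 7, so Mn³⁺ is d⁴ (7 − 3 = 4).
Octahedral (high-spin): t₂g³ eg¹, CFSE = 3(−0.4) + 1(+0.6) = -0.6Δ_oct = -0.6 × 119 = -71 kJ/mol.
Tetrahedral e² t₂² gives -0.4Δₜ = -0.4 × (4/9) × 119 = -21 kJ/mol.
Subtracting, OSPE = -71 − (-21) = -50 kJ/mol.

-50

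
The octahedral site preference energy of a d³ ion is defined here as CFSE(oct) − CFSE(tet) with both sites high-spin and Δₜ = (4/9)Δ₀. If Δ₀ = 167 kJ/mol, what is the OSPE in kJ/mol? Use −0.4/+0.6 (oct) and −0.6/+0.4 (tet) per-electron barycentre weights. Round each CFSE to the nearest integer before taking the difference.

Octahedral high-spin t2g^3 e_g^0: CFSE = -1.2 × 167 = -200 kJ/mol.
Tetrahedral e^2 t2^1 gives -0.8Δₜ = -0.8 × (4/9) × 167 = -59 kJ/mol.
OSPE = CFSE(oct) − CFSE(tet) = -200 − (-59) = -141 kJ/mol.

-141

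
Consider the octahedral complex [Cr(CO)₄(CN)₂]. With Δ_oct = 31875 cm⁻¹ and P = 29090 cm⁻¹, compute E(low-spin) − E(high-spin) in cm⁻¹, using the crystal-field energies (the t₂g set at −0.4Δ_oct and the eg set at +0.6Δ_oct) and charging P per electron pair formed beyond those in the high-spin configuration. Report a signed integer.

-2785

Ligand charges: 4×(+0) from CO and 2×(-1) from CN⁻ sum to -2; with overall charge +0, Cr is +2.
Group 6 minus oxidation state +2 gives a d⁴ configuration for Cr²⁺.
In the high-spin limit (t₂g³ eg¹) the orbital term is -0.6Δ_oct = -19125 cm⁻¹, with no excess pairing.
Low-spin: t₂g⁴ eg⁰, orbital CFSE = -1.6Δ_oct = -51000 cm⁻¹; plus 1 excess pair × P = +29090 cm⁻¹; total -21910 cm⁻¹.
E(LS) − E(HS) = -21910 − (-19125) = -2785 cm⁻¹.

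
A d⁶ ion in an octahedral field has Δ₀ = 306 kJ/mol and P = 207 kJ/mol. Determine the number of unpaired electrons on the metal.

Since Δ₀ = 306 kJ/mol > P = 207 kJ/mol, the complex adopts the low-spin configuration.
That gives t2g^6 e_g^0.
Unpaired electrons: 0.

0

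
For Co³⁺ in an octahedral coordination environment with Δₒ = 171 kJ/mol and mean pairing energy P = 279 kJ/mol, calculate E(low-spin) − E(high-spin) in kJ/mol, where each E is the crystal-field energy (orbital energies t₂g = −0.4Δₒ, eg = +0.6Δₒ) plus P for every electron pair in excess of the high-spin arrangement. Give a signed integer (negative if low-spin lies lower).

216

Group 9 minus oxidation state +3 gives a d⁶ configuration for Co³⁺.
High-spin: t₂g⁴ eg², CFSE = -0.4Δₒ = -68 kJ/mol.
Low-spin t₂g⁶ eg⁰ gives -2.4Δₒ = -410 kJ/mol, but forming 2 extra pairs costs 2P = 558 kJ/mol, so E(LS) = -410 + 558 = 148 kJ/mol.
Thus E(LS) − E(HS) = 216 kJ/mol.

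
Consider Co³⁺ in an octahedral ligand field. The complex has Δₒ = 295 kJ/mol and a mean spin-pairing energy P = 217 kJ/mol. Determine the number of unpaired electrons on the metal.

Co³⁺: group 9, so d-count = 9 − 3 = 6.
Since Δₒ = 295 kJ/mol > P = 217 kJ/mol, the complex adopts the low-spin configuration.
Configuration: t₂g⁶ eg⁰.
Unpaired electrons: 0.

0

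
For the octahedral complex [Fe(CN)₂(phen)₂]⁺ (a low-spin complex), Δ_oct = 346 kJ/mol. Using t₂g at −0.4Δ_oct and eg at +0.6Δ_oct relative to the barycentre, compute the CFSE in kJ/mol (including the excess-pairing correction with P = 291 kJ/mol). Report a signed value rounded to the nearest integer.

Ligand charges: 2×(-1) from CN⁻ and 2×(+0) from phen sum to -2; with overall charge +1, Fe is +3.
Fe sits in group 8; removing 3 electrons leaves Fe³⁺ with 8 − 3 = 5 d electrons.
The d⁵ electrons fill as t₂g⁵ eg⁰.
The orbital stabilization is -2.0Δ_oct = -2.0 × 346 = -692 kJ/mol.
Pairing penalty: 2 pairs vs 0 in the high-spin reference → 2 extra × P = 582 kJ/mol.
Overall CFSE = -692 + 582 = -110 kJ/mol.

-110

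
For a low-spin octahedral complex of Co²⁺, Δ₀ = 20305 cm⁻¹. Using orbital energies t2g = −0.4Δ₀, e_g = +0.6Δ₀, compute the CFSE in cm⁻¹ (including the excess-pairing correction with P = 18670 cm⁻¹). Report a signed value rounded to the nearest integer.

Group 9 minus oxidation state +2 gives a d⁷ configuration for Co²⁺.
Configuration: t2g^6 e_g^1.
Orbital CFSE = 6(-0.4) + 1(0.6) = -1.8Δ₀ = -1.8 × 20305 = -36549 cm⁻¹.
High-spin d⁷ would be t2g^5 e_g^2 with 2 pairs; low-spin has 3, so 1 excess pair costs +1P = +18670 cm⁻¹.
Combining: -36549 + 18670 = -17879 cm⁻¹.

-17879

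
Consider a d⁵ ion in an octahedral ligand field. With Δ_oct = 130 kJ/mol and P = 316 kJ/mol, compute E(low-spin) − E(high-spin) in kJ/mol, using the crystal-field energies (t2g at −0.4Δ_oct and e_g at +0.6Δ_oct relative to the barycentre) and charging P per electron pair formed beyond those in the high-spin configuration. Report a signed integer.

High-spin: t2g^3 e_g^2, CFSE = 0.0Δ_oct = 0 kJ/mol.
Low-spin t2g^5 e_g^0 gives -2.0Δ_oct = -260 kJ/mol, but forming 2 extra pairs costs 2P = 632 kJ/mol, so E(LS) = -260 + 632 = 372 kJ/mol.
E(LS) − E(HS) = 372 − (0) = 372 kJ/mol.

372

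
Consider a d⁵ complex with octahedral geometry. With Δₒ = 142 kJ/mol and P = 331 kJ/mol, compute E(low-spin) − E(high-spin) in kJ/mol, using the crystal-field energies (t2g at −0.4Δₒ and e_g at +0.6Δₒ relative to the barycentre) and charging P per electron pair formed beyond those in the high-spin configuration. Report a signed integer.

378

High-spin d⁵ fills as t2g^3 e_g^2 with CFSE 3(−0.4) + 2(+0.6) = 0.0Δₒ = 0 kJ/mol.
For low-spin the configuration is t2g^5 e_g^0: orbital energy -2.0 × 142 = -284 kJ/mol, and 2 additional pairs relative to high-spin add 662 kJ/mol, giving 378 kJ/mol.
The difference is 378 − (0) = 378 kJ/mol, so high-spin lies lower.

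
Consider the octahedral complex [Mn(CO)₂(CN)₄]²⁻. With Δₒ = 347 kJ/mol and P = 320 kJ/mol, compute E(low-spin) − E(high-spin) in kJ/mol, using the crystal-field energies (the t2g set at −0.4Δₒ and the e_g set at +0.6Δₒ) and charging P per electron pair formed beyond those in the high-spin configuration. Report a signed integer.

Ligand charges: 2×(+0) from CO and 4×(-1) from CN⁻ sum to -4; with overall charge -2, Mn is +2.
Mn sits in group 7; removing 2 electrons leaves Mn²⁺ with 7 − 2 = 5 d electrons.
High-spin d⁵ fills as t2g^3 e_g^2 with CFSE 3(−0.4) + 2(+0.6) = 0.0Δₒ = 0 kJ/mol.
Low-spin: t2g^5 e_g^0, orbital CFSE = -2.0Δₒ = -694 kJ/mol; plus 2 excess pairs × P = +640 kJ/mol; total -54 kJ/mol.
E(LS) − E(HS) = -54 − (0) = -54 kJ/mol.

-54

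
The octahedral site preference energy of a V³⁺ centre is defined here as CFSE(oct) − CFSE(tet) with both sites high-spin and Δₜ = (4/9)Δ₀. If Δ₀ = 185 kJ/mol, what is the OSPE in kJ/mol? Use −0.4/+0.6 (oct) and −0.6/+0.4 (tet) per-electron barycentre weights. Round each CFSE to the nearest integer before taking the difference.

V sits in group 5; removing 3 electrons leaves V³⁺ with 5 − 3 = 2 d electrons.
In an octahedral site d² (HS) is t₂g² eg⁰, giving CFSE(oct) = -0.8Δ₀ = -148 kJ/mol.
Tetrahedral: e² t₂⁰, CFSE = 2(−0.6) + 0(+0.4) = -1.2Δₜ = -1.2 × (4/9) × 185 = -99 kJ/mol.
OSPE = -148 − (-99) = -49 kJ/mol.

-49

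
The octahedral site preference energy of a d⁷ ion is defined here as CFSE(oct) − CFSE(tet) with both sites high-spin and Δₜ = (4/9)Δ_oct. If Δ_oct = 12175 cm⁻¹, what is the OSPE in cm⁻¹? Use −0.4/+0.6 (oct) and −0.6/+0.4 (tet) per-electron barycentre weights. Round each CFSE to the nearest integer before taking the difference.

Octahedral high-spin t₂g⁵ eg²: CFSE = -0.8 × 12175 = -9740 cm⁻¹.
In a tetrahedral site the filling is e⁴ t₂³: CFSE(tet) = -1.2Δₜ = -1.2 × (4/9)(12175) = -6493 cm⁻¹.
OSPE = -9740 − (-6493) = -3247 cm⁻¹.

-3247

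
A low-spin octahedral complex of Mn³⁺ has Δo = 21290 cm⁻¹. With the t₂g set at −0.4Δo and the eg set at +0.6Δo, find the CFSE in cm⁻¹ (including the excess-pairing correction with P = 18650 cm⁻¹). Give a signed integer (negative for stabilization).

Group 7 minus oxidation state +3 gives a d⁴ configuration for Mn³⁺.
The d⁴ electrons fill as t₂g⁴ eg⁰.
The orbital stabilization is -1.6Δo = -1.6 × 21290 = -34064 cm⁻¹.
Relative to high-spin t₂g³ eg¹ (0 paired), the low-spin configuration has 1 additional pair, contributing +1 × 18650 = +18650 cm⁻¹.
Combining: -34064 + 18650 = -15414 cm⁻¹.

-15414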